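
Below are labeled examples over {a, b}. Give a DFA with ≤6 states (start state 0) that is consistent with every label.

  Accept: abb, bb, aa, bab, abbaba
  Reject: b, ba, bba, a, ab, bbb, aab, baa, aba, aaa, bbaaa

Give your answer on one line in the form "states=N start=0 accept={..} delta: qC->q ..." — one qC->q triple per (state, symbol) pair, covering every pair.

Fold the examples into a partial DFA from state 0: repeatedly fix the first undefined (state, symbol) met by the shortest-then-alphabetical prefix, trying targets in increasing order and rejecting any under which an Accept and a Reject string meet in one state with the same remainder; add a state when all current targets are rejected. Accepting states are where Accept strings end.
a: 0a undefined. 0a->0: no, aa/a meet in 0. Open state 1: 0a->1.
b: 0b undefined. 0b->0: no, bb/b meet in 0. 0b->1: no, abb/bbb meet in 1 with "bb" left. Open state 2: 0b->2.
aa: 1a undefined. 1a->0: ok.
ab: 1b undefined. 1b->0: no, abb/b meet in 2. 1b->1: no, abb/a meet in 1. 1b->2: ok.
ba: 2a undefined. 2a->0: no, aa/ba meet in 0. 2a->1: no, aa/baa meet in 0. 2a->2: ok.
bb: 2b undefined. 2b->0: no, abbaba/b meet in 2. 2b->1: no, abb/a meet in 1. 2b->2: no, abb/b meet in 2. Open state 3: 2b->3.
bba: 3a undefined. 3a->0: no, aa/bba meet in 0. 3a->1: no, abbaba/b meet in 2. 3a->2: no, abbaba/b meet in 2. 3a->3: no, abb/bba meet in 3. Open state 4: 3a->4.
bbb: 3b undefined. 3b->0: no, aa/bbb meet in 0. 3b->1: ok.
bbaa: 4a undefined. 4a->0: ok.
abbab: 4b undefined. 4b->0: no, abbaba/a meet in 1. 4b->1: ok.
All examples now run through 5 states with every (state, symbol) defined. Accept strings end in {0,3}, Reject strings end in {1,2,4}; accept={0,3}.

states=5 start=0 accept={0,3} delta: 0a->1 0b->2 1a->0 1b->2 2a->2 2b->3 3a->4 3b->1 4a->0 4b->1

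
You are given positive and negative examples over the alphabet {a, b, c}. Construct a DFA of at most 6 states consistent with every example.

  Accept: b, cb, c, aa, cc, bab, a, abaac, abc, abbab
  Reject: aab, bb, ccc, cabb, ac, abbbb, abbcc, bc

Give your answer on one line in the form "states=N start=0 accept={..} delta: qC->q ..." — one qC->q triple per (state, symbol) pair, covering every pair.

State merging on the prefix tree: take the shortest (then alphabetical) example prefix whose next move is undefined and point that move at state 0, else 1, else 2, ...; a target is out if some Accept/Reject pair would then sit in one state with the same input left (inseparable). If every existing state is out, open a new one.
a: 0a undefined. 0a->0: no, b/aab meet in 0 with "b" left. Open state 1: 0a->1.
b: 0b undefined. 0b->0: no, b/bb meet in 0. 0b->1: no, bab/aab meet in 1 with "ab" left. Open state 2: 0b->2.
c: 0c undefined. 0c->0: no, c/ccc meet in 0. 0c->1: no, cc/ac meet in 1 with "c" left. 0c->2: no, cb/bb meet in 2 with "b" left. Open state 3: 0c->3.
aa: 1a undefined. 1a->0: no, b/aab meet in 2. 1a->1: ok.
ab: 1b undefined. 1b->0: no, abaac/ac meet in 1 with "c" left. 1b->1: no, aa/aab meet in 1. 1b->2: no, b/aab meet in 2. 1b->3: no, c/aab meet in 3. Open state 4: 1b->4.
ac: 1c undefined. 1c->0: ok.
ba: 2a undefined. 2a->0: ok.
bb: 2b undefined. 2b->0: ok.
bc: 2c undefined. 2c->0: ok.
ca: 3a undefined. 3a->0: ok.
cb: 3b undefined. 3b->0: no, cb/bb meet in 0. 3b->1: ok.
cc: 3c undefined. 3c->0: no, c/ccc meet in 3. 3c->1: ok.
aba: 4a undefined. 4a->0: no, abaac/bb meet in 0. 4a->1: no, abaac/bb meet in 0. 4a->2: ok.
abb: 4b undefined. 4b->0: no, cb/abbcc meet in 1. 4b->1: no, cb/abbbb meet in 1. 4b->2: no, b/abbbb meet in 2. 4b->3: ok.
abc: 4c undefined. 4c->0: no, abc/bb meet in 0. 4c->1: ok.
All examples now run through 5 states with every (state, symbol) defined. Accept strings end in {1,2,3}, Reject strings end in {0,4}; accept={1,2,3}.

states=5 start=0 accept={1,2,3} delta: 0a->1 0b->2 0c->3 1a->1 1b->4 1c->0 2a->0 2b->0 2c->0 3a->0 3b->1 3c->1 4a->2 4b->3 4c->1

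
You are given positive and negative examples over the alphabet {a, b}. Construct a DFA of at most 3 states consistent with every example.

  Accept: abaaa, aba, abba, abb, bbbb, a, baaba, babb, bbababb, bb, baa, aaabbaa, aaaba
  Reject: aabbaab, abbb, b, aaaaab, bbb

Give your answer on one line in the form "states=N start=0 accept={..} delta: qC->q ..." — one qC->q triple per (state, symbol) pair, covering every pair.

State merging on the prefix tree: take the shortest (then alphabetical) example prefix whose next move is undefined and point that move at state 0, else 1, else 2, ...; a target is out if some Accept/Reject pair would then sit in one state with the same input left (inseparable). If every existing state is out, open a new one.
a: 0a undefined. 0a->0: ok.
b: 0b undefined. 0b->0: no, abaaa/aabbaab meet in 0. Open state 1: 0b->1.
ba: 1a undefined. 1a->0: ok.
bb: 1b undefined. 1b->0: ok.
All examples now run through 2 states with every (state, symbol) defined. Accept strings end in {0}, Reject strings end in {1}; accept={0}.

states=2 start=0 accept={0} delta: 0a->0 0b->1 1a->0 1b->0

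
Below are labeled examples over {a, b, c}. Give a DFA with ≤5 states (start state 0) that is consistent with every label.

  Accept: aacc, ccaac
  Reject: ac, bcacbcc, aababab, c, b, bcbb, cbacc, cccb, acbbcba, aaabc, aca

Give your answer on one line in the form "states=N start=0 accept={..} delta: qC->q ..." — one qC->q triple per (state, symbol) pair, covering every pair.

states=3 start=0 accept={2} delta: 0a->0 0b->0 0c->1 1a->1 1b->1 1c->2 2a->1 2b->1 2c->0

Fold the examples into a partial DFA from state 0: repeatedly fix the first undefined (state, symbol) met by the shortest-then-alphabetical prefix, trying targets in increasing order and rejecting any under which an Accept and a Reject string meet in one state with the same remainder; add a state when all current targets are rejected. Accepting states are where Accept strings end.
a: 0a undefined. 0a->0: ok.
b: 0b undefined. 0b->0: ok.
c: 0c undefined. 0c->0: no, aacc/ac meet in 0. Open state 1: 0c->1.
cb: 1b undefined. 1b->0: no, aacc/cbacc meet in 1 with "c" left. 1b->1: ok.
cc: 1c undefined. 1c->0: no, aacc/aababab meet in 0. 1c->1: no, aacc/ac meet in 1. Open state 2: 1c->2.
aca: 1a undefined. 1a->0: no, aacc/cbacc meet in 2. 1a->1: ok.
cca: 2a undefined. 2a->0: no, ccaac/ac meet in 1. 2a->1: ok.
ccc: 2c undefined. 2c->0: ok.
bcacb: 2b undefined. 2b->0: no, aacc/bcacbcc meet in 2. 2b->1: ok.
All examples now run through 3 states with every (state, symbol) defined. Accept strings end in {2}, Reject strings end in {0,1}; accept={2}.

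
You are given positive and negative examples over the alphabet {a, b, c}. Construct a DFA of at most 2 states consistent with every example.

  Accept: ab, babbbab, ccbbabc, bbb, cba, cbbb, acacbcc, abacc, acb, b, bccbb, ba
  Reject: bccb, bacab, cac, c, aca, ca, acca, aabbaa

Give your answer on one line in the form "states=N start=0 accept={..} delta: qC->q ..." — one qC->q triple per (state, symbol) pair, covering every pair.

states=2 start=0 accept={1} delta: 0a->0 0b->1 0c->0 1a->1 1b->0 1c->1

State merging on the prefix tree: take the shortest (then alphabetical) example prefix whose next move is undefined and point that move at state 0, else 1, else 2, ...; a target is out if some Accept/Reject pair would then sit in one state with the same input left (inseparable). If every existing state is out, open a new one.
a: 0a undefined. 0a->0: ok.
b: 0b undefined. 0b->0: no, ab/aabbaa meet in 0. Open state 1: 0b->1.
c: 0c undefined. 0c->0: ok.
ba: 1a undefined. 1a->0: no, ab/bacab meet in 1. 1a->1: ok.
bb: 1b undefined. 1b->0: ok.
bc: 1c undefined. 1c->0: no, ab/bccb meet in 1. 1c->1: ok.
All examples now run through 2 states with every (state, symbol) defined. Accept strings end in {1}, Reject strings end in {0}; accept={1}.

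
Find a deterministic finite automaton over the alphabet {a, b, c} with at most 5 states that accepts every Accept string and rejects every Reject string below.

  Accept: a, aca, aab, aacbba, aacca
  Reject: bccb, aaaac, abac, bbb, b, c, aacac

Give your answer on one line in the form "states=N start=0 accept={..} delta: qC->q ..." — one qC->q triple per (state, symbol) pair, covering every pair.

states=2 start=0 accept={1} delta: 0a->1 0b->0 0c->0 1a->1 1b->1 1c->0

Fold the examples into a partial DFA from state 0: repeatedly fix the first undefined (state, symbol) met by the shortest-then-alphabetical prefix, trying targets in increasing order and rejecting any under which an Accept and a Reject string meet in one state with the same remainder; add a state when all current targets are rejected. Accepting states are where Accept strings end.
a: 0a undefined. 0a->0: no, aab/b meet in 0 with "b" left. Open state 1: 0a->1.
b: 0b undefined. 0b->0: ok.
c: 0c undefined. 0c->0: ok.
aa: 1a undefined. 1a->0: no, aab/bccb meet in 0. 1a->1: ok.
ab: 1b undefined. 1b->0: no, aab/bccb meet in 0. 1b->1: ok.
ac: 1c undefined. 1c->0: ok.
All examples now run through 2 states with every (state, symbol) defined. Accept strings end in {1}, Reject strings end in {0}; accept={1}.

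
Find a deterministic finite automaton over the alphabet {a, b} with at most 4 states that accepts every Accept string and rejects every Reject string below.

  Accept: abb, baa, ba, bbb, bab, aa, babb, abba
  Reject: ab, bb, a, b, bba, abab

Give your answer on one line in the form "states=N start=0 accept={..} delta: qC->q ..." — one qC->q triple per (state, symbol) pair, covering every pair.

State merging on the prefix tree: take the shortest (then alphabetical) example prefix whose next move is undefined and point that move at state 0, else 1, else 2, ...; a target is out if some Accept/Reject pair would then sit in one state with the same input left (inseparable). If every existing state is out, open a new one.
a: 0a undefined. 0a->0: no, abb/bb meet in 0 with "bb" left. Open state 1: 0a->1.
b: 0b undefined. 0b->0: no, ba/a meet in 1. 0b->1: ok.
aa: 1a undefined. 1a->0: no, baa/a meet in 1. 1a->1: no, baa/a meet in 1. Open state 2: 1a->2.
ab: 1b undefined. 1b->0: no, abb/a meet in 1. 1b->1: no, abb/ab meet in 1. 1b->2: no, baa/bba meet in 2 with "a" left. Open state 3: 1b->3.
aba: 3a undefined. 3a->0: ok.
abb: 3b undefined. 3b->0: no, abb/bba meet in 0. 3b->1: no, abb/a meet in 1. 3b->2: ok.
baa: 2a undefined. 2a->0: no, baa/bba meet in 0. 2a->1: no, baa/a meet in 1. 2a->2: ok.
bab: 2b undefined. 2b->0: no, bab/bba meet in 0. 2b->1: no, bab/a meet in 1. 2b->2: ok.
All examples now run through 4 states with every (state, symbol) defined. Accept strings end in {2}, Reject strings end in {0,1,3}; accept={2}.

states=4 start=0 accept={2} delta: 0a->1 0b->1 1a->2 1b->3 2a->2 2b->2 3a->0 3b->2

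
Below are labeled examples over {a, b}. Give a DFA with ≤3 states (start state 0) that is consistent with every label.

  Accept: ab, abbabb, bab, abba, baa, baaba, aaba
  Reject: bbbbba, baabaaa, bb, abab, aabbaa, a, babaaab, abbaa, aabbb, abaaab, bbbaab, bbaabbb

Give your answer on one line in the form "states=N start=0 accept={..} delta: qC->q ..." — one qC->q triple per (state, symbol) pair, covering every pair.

Fold the examples into a partial DFA from state 0: repeatedly fix the first undefined (state, symbol) met by the shortest-then-alphabetical prefix, trying targets in increasing order and rejecting any under which an Accept and a Reject string meet in one state with the same remainder; add a state when all current targets are rejected. Accepting states are where Accept strings end.
a: 0a undefined. 0a->0: no, bab/abab meet in 0 with "bab" left. Open state 1: 0a->1.
b: 0b undefined. 0b->0: ok.
aa: 1a undefined. 1a->0: no, baa/bb meet in 0. 1a->1: no, ab/bbbaab meet in 1 with "b" left. Open state 2: 1a->2.
ab: 1b undefined. 1b->0: no, ab/bb meet in 0. 1b->1: no, ab/bbbbba meet in 1. 1b->2: ok.
aab: 2b undefined. 2b->0: no, ab/aabbaa meet in 2. 2b->1: ok.
aba: 2a undefined. 2a->0: ok.
All examples now run through 3 states with every (state, symbol) defined. Accept strings end in {2}, Reject strings end in {0,1}; accept={2}.

states=3 start=0 accept={2} delta: 0a->1 0b->0 1a->2 1b->2 2a->0 2b->1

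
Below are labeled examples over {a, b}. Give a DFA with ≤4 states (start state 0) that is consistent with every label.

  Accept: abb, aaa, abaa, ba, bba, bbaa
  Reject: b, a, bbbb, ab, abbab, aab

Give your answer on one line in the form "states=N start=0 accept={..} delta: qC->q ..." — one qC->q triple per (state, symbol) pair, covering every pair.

states=4 start=0 accept={0,2} delta: 0a->1 0b->1 1a->2 1b->3 2a->0 2b->1 3a->2 3b->0

Grow the machine one transition at a time. Run the examples from 0; the earliest place one falls off (shortest prefix, ties alphabetical) gets sent to the lowest-numbered state that keeps every Accept/Reject pair distinguishable — a pair clashes when both reach the same state with identical unread suffix — and to a fresh state only if none does.
a: 0a undefined. 0a->0: no, aaa/a meet in 0. Open state 1: 0a->1.
b: 0b undefined. 0b->0: no, ba/a meet in 1. 0b->1: ok.
aa: 1a undefined. 1a->0: no, aaa/b meet in 1. 1a->1: no, aaa/b meet in 1. Open state 2: 1a->2.
ab: 1b undefined. 1b->0: no, abb/b meet in 1. 1b->1: no, abb/b meet in 1. 1b->2: no, abb/aab meet in 2 with "b" left. Open state 3: 1b->3.
aaa: 2a undefined. 2a->0: ok.
aab: 2b undefined. 2b->0: no, aaa/aab meet in 0. 2b->1: ok.
aba: 3a undefined. 3a->0: no, abaa/b meet in 1. 3a->1: no, bba/b meet in 1. 3a->2: ok.
abb: 3b undefined. 3b->0: ok.
All examples now run through 4 states with every (state, symbol) defined. Accept strings end in {0,2}, Reject strings end in {1,3}; accept={0,2}.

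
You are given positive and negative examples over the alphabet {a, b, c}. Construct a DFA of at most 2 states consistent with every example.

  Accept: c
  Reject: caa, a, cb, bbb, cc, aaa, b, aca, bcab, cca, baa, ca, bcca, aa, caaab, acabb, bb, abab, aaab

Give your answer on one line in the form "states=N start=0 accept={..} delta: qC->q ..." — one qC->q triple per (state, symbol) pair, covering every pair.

states=2 start=0 accept={1} delta: 0a->0 0b->0 0c->1 1a->0 1b->0 1c->0

Fold the examples into a partial DFA from state 0: repeatedly fix the first undefined (state, symbol) met by the shortest-then-alphabetical prefix, trying targets in increasing order and rejecting any under which an Accept and a Reject string meet in one state with the same remainder; add a state when all current targets are rejected. Accepting states are where Accept strings end.
a: 0a undefined. 0a->0: ok.
b: 0b undefined. 0b->0: ok.
c: 0c undefined. 0c->0: no, c/caa meet in 0. Open state 1: 0c->1.
ca: 1a undefined. 1a->0: ok.
cb: 1b undefined. 1b->0: ok.
cc: 1c undefined. 1c->0: ok.
All examples now run through 2 states with every (state, symbol) defined. Accept strings end in {1}, Reject strings end in {0}; accept={1}.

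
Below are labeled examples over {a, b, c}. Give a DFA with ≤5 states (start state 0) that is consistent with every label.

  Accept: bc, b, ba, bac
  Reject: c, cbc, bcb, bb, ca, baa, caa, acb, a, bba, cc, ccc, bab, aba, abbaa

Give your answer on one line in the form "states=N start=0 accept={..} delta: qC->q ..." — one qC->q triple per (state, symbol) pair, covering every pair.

State merging on the prefix tree: take the shortest (then alphabetical) example prefix whose next move is undefined and point that move at state 0, else 1, else 2, ...; a target is out if some Accept/Reject pair would then sit in one state with the same input left (inseparable). If every existing state is out, open a new one.
a: 0a undefined. 0a->0: no, ba/aba meet in 0 with "ba" left. Open state 1: 0a->1.
b: 0b undefined. 0b->0: no, bc/c meet in 0 with "c" left. 0b->1: no, b/a meet in 1. Open state 2: 0b->2.
c: 0c undefined. 0c->0: no, bc/cbc meet in 2 with "c" left. 0c->1: ok.
ab: 1b undefined. 1b->0: ok.
ac: 1c undefined. 1c->0: no, b/acb meet in 2. 1c->1: ok.
ba: 2a undefined. 2a->0: no, b/bab meet in 2. 2a->1: no, ba/c meet in 1. 2a->2: no, b/baa meet in 2. Open state 3: 2a->3.
bb: 2b undefined. 2b->0: ok.
bc: 2c undefined. 2c->0: no, bc/bb meet in 0. 2c->1: no, bc/c meet in 1. 2c->2: ok.
ca: 1a undefined. 1a->0: ok.
baa: 3a undefined. 3a->0: ok.
bab: 3b undefined. 3b->0: ok.
bac: 3c undefined. 3c->0: no, bac/bcb meet in 0. 3c->1: no, bac/c meet in 1. 3c->2: ok.
All examples now run through 4 states with every (state, symbol) defined. Accept strings end in {2,3}, Reject strings end in {0,1}; accept={2,3}.

states=4 start=0 accept={2,3} delta: 0a->1 0b->2 0c->1 1a->0 1b->0 1c->1 2a->3 2b->0 2c->2 3a->0 3b->0 3c->2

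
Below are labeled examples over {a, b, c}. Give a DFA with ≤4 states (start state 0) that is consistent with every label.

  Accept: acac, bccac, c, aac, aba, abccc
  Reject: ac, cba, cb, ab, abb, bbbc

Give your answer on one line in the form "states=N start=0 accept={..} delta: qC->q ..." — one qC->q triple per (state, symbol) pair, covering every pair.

State merging on the prefix tree: take the shortest (then alphabetical) example prefix whose next move is undefined and point that move at state 0, else 1, else 2, ...; a target is out if some Accept/Reject pair would then sit in one state with the same input left (inseparable). If every existing state is out, open a new one.
a: 0a undefined. 0a->0: no, c/ac meet in 0 with "c" left. Open state 1: 0a->1.
b: 0b undefined. 0b->0: no, c/bbbc meet in 0 with "c" left. 0b->1: ok.
c: 0c undefined. 0c->0: ok.
aa: 1a undefined. 1a->0: no, c/cba meet in 0. 1a->1: no, aac/ac meet in 1 with "c" left. Open state 2: 1a->2.
ab: 1b undefined. 1b->0: no, c/ab meet in 0. 1b->1: no, aba/cba meet in 2. 1b->2: ok.
ac: 1c undefined. 1c->0: no, acac/ac meet in 0. 1c->1: ok.
aac: 2c undefined. 2c->0: ok.
aba: 2a undefined. 2a->0: ok.
abb: 2b undefined. 2b->0: no, acac/abb meet in 0. 2b->1: ok.
All examples now run through 3 states with every (state, symbol) defined. Accept strings end in {0}, Reject strings end in {1,2}; accept={0}.

states=3 start=0 accept={0} delta: 0a->1 0b->1 0c->0 1a->2 1b->2 1c->1 2a->0 2b->1 2c->0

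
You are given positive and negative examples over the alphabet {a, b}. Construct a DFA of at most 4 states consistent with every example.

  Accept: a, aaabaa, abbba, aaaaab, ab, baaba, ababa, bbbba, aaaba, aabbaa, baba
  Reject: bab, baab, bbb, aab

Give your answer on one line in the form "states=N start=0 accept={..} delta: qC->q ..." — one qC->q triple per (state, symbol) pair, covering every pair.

Grow the machine one transition at a time. Run the examples from 0; the earliest place one falls off (shortest prefix, ties alphabetical) gets sent to the lowest-numbered state that keeps every Accept/Reject pair distinguishable — a pair clashes when both reach the same state with identical unread suffix — and to a fresh state only if none does.
a: 0a undefined. 0a->0: no, aaaaab/aab meet in 0 with "b" left. Open state 1: 0a->1.
b: 0b undefined. 0b->0: no, ab/bab meet in 1 with "b" left. 0b->1: ok.
aa: 1a undefined. 1a->0: no, a/bab meet in 1. 1a->1: no, aaaaab/bab meet in 1 with "b" left. Open state 2: 1a->2.
ab: 1b undefined. 1b->0: no, a/bbb meet in 1. 1b->1: no, a/bbb meet in 1. 1b->2: ok.
aaa: 2a undefined. 2a->0: no, a/baab meet in 1. 2a->1: no, aaabaa/baab meet in 2. 2a->2: no, aaaaab/bab meet in 2 with "b" left. Open state 3: 2a->3.
aab: 2b undefined. 2b->0: ok.
aaaa: 3a undefined. 3a->0: ok.
aaab: 3b undefined. 3b->0: ok.
All examples now run through 4 states with every (state, symbol) defined. Accept strings end in {1,2,3}, Reject strings end in {0}; accept={1,2,3}.

states=4 start=0 accept={1,2,3} delta: 0a->1 0b->1 1a->2 1b->2 2a->3 2b->0 3a->0 3b->0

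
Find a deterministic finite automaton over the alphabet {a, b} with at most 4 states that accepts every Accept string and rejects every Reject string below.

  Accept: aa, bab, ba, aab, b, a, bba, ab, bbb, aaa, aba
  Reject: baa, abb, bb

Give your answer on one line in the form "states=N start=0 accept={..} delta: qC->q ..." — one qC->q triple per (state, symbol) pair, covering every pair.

states=4 start=0 accept={0,1,2} delta: 0a->0 0b->1 1a->2 1b->3 2a->3 2b->0 3a->0 3b->0

Fold the examples into a partial DFA from state 0: repeatedly fix the first undefined (state, symbol) met by the shortest-then-alphabetical prefix, trying targets in increasing order and rejecting any under which an Accept and a Reject string meet in one state with the same remainder; add a state when all current targets are rejected. Accepting states are where Accept strings end.
a: 0a undefined. 0a->0: ok.
b: 0b undefined. 0b->0: no, aa/baa meet in 0. Open state 1: 0b->1.
ba: 1a undefined. 1a->0: no, aa/baa meet in 0. 1a->1: no, bab/abb meet in 1 with "b" left. Open state 2: 1a->2.
bb: 1b undefined. 1b->0: no, aa/abb meet in 0. 1b->1: no, aab/abb meet in 1. 1b->2: no, ba/abb meet in 2. Open state 3: 1b->3.
baa: 2a undefined. 2a->0: no, aa/baa meet in 0. 2a->1: no, aab/baa meet in 1. 2a->2: no, ba/baa meet in 2. 2a->3: ok.
bab: 2b undefined. 2b->0: ok.
bba: 3a undefined. 3a->0: ok.
bbb: 3b undefined. 3b->0: ok.
All examples now run through 4 states with every (state, symbol) defined. Accept strings end in {0,1,2}, Reject strings end in {3}; accept={0,1,2}.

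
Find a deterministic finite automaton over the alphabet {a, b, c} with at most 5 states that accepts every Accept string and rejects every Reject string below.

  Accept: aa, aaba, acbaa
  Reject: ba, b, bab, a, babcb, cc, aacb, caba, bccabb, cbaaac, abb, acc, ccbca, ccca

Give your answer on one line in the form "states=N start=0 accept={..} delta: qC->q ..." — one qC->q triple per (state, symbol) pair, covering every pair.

states=3 start=0 accept={2} delta: 0a->1 0b->0 0c->0 1a->2 1b->0 1c->0 2a->0 2b->1 2c->0

Grow the machine one transition at a time. Run the examples from 0; the earliest place one falls off (shortest prefix, ties alphabetical) gets sent to the lowest-numbered state that keeps every Accept/Reject pair distinguishable — a pair clashes when both reach the same state with identical unread suffix — and to a fresh state only if none does.
a: 0a undefined. 0a->0: no, aa/a meet in 0. Open state 1: 0a->1.
b: 0b undefined. 0b->0: ok.
c: 0c undefined. 0c->0: ok.
aa: 1a undefined. 1a->0: no, aa/b meet in 0. 1a->1: no, aa/ba meet in 1. Open state 2: 1a->2.
ab: 1b undefined. 1b->0: ok.
ac: 1c undefined. 1c->0: ok.
aab: 2b undefined. 2b->0: no, aaba/ba meet in 1. 2b->1: ok.
aac: 2c undefined. 2c->0: ok.
cbaaa: 2a undefined. 2a->0: ok.
All examples now run through 3 states with every (state, symbol) defined. Accept strings end in {2}, Reject strings end in {0,1}; accept={2}.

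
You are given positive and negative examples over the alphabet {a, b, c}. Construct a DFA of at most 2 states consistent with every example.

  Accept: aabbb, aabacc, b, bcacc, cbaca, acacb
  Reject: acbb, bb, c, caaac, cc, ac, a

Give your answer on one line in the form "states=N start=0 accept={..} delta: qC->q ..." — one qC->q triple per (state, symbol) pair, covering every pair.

Fold the examples into a partial DFA from state 0: repeatedly fix the first undefined (state, symbol) met by the shortest-then-alphabetical prefix, trying targets in increasing order and rejecting any under which an Accept and a Reject string meet in one state with the same remainder; add a state when all current targets are rejected. Accepting states are where Accept strings end.
a: 0a undefined. 0a->0: ok.
b: 0b undefined. 0b->0: no, aabbb/bb meet in 0. Open state 1: 0b->1.
c: 0c undefined. 0c->0: ok.
bb: 1b undefined. 1b->0: ok.
bc: 1c undefined. 1c->0: no, bcacc/acbb meet in 0. 1c->1: ok.
bca: 1a undefined. 1a->0: no, aabacc/acbb meet in 0. 1a->1: ok.
All examples now run through 2 states with every (state, symbol) defined. Accept strings end in {1}, Reject strings end in {0}; accept={1}.

states=2 start=0 accept={1} delta: 0a->0 0b->1 0c->0 1a->1 1b->0 1c->1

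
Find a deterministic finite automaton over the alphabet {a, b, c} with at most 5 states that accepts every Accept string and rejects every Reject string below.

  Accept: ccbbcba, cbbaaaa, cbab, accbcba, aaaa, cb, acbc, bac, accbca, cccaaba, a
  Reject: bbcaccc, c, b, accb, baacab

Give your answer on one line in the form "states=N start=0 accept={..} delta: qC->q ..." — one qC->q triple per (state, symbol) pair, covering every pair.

states=5 start=0 accept={0,2,3} delta: 0a->0 0b->1 0c->1 1a->1 1b->2 1c->3 2a->1 2b->0 2c->0 3a->3 3b->4 3c->4 4a->3 4b->1 4c->3

State merging on the prefix tree: take the shortest (then alphabetical) example prefix whose next move is undefined and point that move at state 0, else 1, else 2, ...; a target is out if some Accept/Reject pair would then sit in one state with the same input left (inseparable). If every existing state is out, open a new one.
a: 0a undefined. 0a->0: ok.
b: 0b undefined. 0b->0: no, aaaa/b meet in 0. Open state 1: 0b->1.
c: 0c undefined. 0c->0: no, aaaa/c meet in 0. 0c->1: ok.
ba: 1a undefined. 1a->0: no, bac/c meet in 1. 1a->1: ok.
bb: 1b undefined. 1b->0: no, cbbaaaa/c meet in 1. 1b->1: no, cbbaaaa/c meet in 1. Open state 2: 1b->2.
cc: 1c undefined. 1c->0: no, accbcba/c meet in 1. 1c->1: no, cb/accb meet in 2. 1c->2: no, cbab/baacab meet in 2 with "ab" left. Open state 3: 1c->3.
bbc: 2c undefined. 2c->0: ok.
cba: 2a undefined. 2a->0: no, cbab/c meet in 1. 2a->1: ok.
cbb: 2b undefined. 2b->0: ok.
ccb: 3b undefined. 3b->0: no, ccbbcba/accb meet in 0. 3b->1: no, ccbbcba/c meet in 1. 3b->2: no, ccbbcba/c meet in 1. 3b->3: no, bac/accb meet in 3. Open state 4: 3b->4.
ccc: 3c undefined. 3c->0: no, cbbaaaa/bbcaccc meet in 0. 3c->1: no, cccaaba/bbcaccc meet in 1. 3c->2: no, cbab/bbcaccc meet in 2. 3c->3: no, bac/bbcaccc meet in 3. 3c->4: ok.
ccbb: 4b undefined. 4b->0: no, ccbbcba/c meet in 1. 4b->1: ok.
ccca: 4a undefined. 4a->0: no, cccaaba/c meet in 1. 4a->1: no, ccbbcba/c meet in 1. 4a->2: no, cccaaba/c meet in 1. 4a->3: ok.
accbc: 4c undefined. 4c->0: no, accbcba/c meet in 1. 4c->1: no, accbcba/c meet in 1. 4c->2: no, accbca/c meet in 1. 4c->3: ok.
baaca: 3a undefined. 3a->0: no, cccaaba/c meet in 1. 3a->1: no, cbab/baacab meet in 2. 3a->2: no, cbbaaaa/baacab meet in 0. 3a->3: ok.
All examples now run through 5 states with every (state, symbol) defined. Accept strings end in {0,2,3}, Reject strings end in {1,4}; accept={0,2,3}.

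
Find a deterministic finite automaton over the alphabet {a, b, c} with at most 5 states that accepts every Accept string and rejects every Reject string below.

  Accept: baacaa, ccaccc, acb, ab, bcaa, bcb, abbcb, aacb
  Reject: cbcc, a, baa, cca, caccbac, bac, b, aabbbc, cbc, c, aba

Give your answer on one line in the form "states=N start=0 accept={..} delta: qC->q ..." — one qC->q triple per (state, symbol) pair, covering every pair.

states=5 start=0 accept={3,4} delta: 0a->1 0b->0 0c->1 1a->2 1b->3 1c->1 2a->3 2b->0 2c->4 3a->0 3b->0 3c->0 4a->2 4b->3 4c->2

State merging on the prefix tree: take the shortest (then alphabetical) example prefix whose next move is undefined and point that move at state 0, else 1, else 2, ...; a target is out if some Accept/Reject pair would then sit in one state with the same input left (inseparable). If every existing state is out, open a new one.
a: 0a undefined. 0a->0: no, ab/b meet in 0 with "b" left. Open state 1: 0a->1.
b: 0b undefined. 0b->0: ok.
c: 0c undefined. 0c->0: no, bcaa/baa meet in 1 with "a" left. 0c->1: ok.
aa: 1a undefined. 1a->0: no, baacaa/a meet in 1. 1a->1: no, bcaa/a meet in 1. Open state 2: 1a->2.
ab: 1b undefined. 1b->0: no, ab/b meet in 0. 1b->1: no, ab/a meet in 1. 1b->2: no, ab/baa meet in 2. Open state 3: 1b->3.
ac: 1c undefined. 1c->0: no, ccaccc/bac meet in 0. 1c->1: ok.
aab: 2b undefined. 2b->0: ok.
aac: 2c undefined. 2c->0: no, baacaa/baa meet in 2. 2c->1: no, ccaccc/a meet in 1. 2c->2: no, ccaccc/baa meet in 2. 2c->3: no, ccaccc/cbcc meet in 3 with "cc" left. Open state 4: 2c->4.
aba: 3a undefined. 3a->0: ok.
abb: 3b undefined. 3b->0: ok.
cbc: 3c undefined. 3c->0: ok.
aacb: 4b undefined. 4b->0: no, aacb/b meet in 0. 4b->1: no, aacb/cbcc meet in 1. 4b->2: no, aacb/baa meet in 2. 4b->3: ok.
bcaa: 2a undefined. 2a->0: no, bcaa/b meet in 0. 2a->1: no, bcaa/cbcc meet in 1. 2a->2: no, bcaa/baa meet in 2. 2a->3: ok.
cacc: 4c undefined. 4c->0: no, ccaccc/cbcc meet in 1. 4c->1: no, ccaccc/cbcc meet in 1. 4c->2: ok.
baaca: 4a undefined. 4a->0: no, baacaa/cbcc meet in 1. 4a->1: no, baacaa/baa meet in 2. 4a->2: ok.
All examples now run through 5 states with every (state, symbol) defined. Accept strings end in {3,4}, Reject strings end in {0,1,2}; accept={3,4}.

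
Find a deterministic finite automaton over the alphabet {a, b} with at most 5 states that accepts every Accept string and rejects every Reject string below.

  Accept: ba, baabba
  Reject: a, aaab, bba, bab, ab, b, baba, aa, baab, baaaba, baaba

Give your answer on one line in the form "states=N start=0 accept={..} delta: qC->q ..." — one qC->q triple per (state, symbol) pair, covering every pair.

states=3 start=0 accept={2} delta: 0a->0 0b->1 1a->2 1b->0 2a->1 2b->0

State merging on the prefix tree: take the shortest (then alphabetical) example prefix whose next move is undefined and point that move at state 0, else 1, else 2, ...; a target is out if some Accept/Reject pair would then sit in one state with the same input left (inseparable). If every existing state is out, open a new one.
a: 0a undefined. 0a->0: ok.
b: 0b undefined. 0b->0: no, ba/a meet in 0. Open state 1: 0b->1.
ba: 1a undefined. 1a->0: no, ba/a meet in 0. 1a->1: no, ba/aaab meet in 1. Open state 2: 1a->2.
bb: 1b undefined. 1b->0: ok.
baa: 2a undefined. 2a->0: no, ba/baaaba meet in 2. 2a->1: ok.
bab: 2b undefined. 2b->0: ok.
All examples now run through 3 states with every (state, symbol) defined. Accept strings end in {2}, Reject strings end in {0,1}; accept={2}.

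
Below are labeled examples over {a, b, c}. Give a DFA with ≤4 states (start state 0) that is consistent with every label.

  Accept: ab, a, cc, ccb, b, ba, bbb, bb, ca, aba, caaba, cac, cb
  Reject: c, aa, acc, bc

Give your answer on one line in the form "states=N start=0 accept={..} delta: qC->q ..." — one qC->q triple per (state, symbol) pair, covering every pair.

Fold the examples into a partial DFA from state 0: repeatedly fix the first undefined (state, symbol) met by the shortest-then-alphabetical prefix, trying targets in increasing order and rejecting any under which an Accept and a Reject string meet in one state with the same remainder; add a state when all current targets are rejected. Accepting states are where Accept strings end.
a: 0a undefined. 0a->0: no, a/aa meet in 0. Open state 1: 0a->1.
b: 0b undefined. 0b->0: ok.
c: 0c undefined. 0c->0: no, cc/c meet in 0. 0c->1: no, a/c meet in 1. Open state 2: 0c->2.
aa: 1a undefined. 1a->0: no, b/aa meet in 0. 1a->1: no, a/aa meet in 1. 1a->2: ok.
ab: 1b undefined. 1b->0: ok.
ac: 1c undefined. 1c->0: ok.
ca: 2a undefined. 2a->0: no, cac/c meet in 2. 2a->1: ok.
cb: 2b undefined. 2b->0: ok.
cc: 2c undefined. 2c->0: ok.
All examples now run through 3 states with every (state, symbol) defined. Accept strings end in {0,1}, Reject strings end in {2}; accept={0,1}.

states=3 start=0 accept={0,1} delta: 0a->1 0b->0 0c->2 1a->2 1b->0 1c->0 2a->1 2b->0 2c->0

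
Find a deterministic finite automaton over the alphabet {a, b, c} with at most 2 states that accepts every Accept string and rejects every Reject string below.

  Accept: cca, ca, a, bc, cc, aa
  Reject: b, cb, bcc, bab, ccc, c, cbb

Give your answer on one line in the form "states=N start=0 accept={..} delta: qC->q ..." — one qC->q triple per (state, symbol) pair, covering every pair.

Grow the machine one transition at a time. Run the examples from 0; the earliest place one falls off (shortest prefix, ties alphabetical) gets sent to the lowest-numbered state that keeps every Accept/Reject pair distinguishable — a pair clashes when both reach the same state with identical unread suffix — and to a fresh state only if none does.
a: 0a undefined. 0a->0: ok.
b: 0b undefined. 0b->0: no, a/b meet in 0. Open state 1: 0b->1.
c: 0c undefined. 0c->0: no, cca/ccc meet in 0. 0c->1: ok.
ba: 1a undefined. 1a->0: ok.
bc: 1c undefined. 1c->0: ok.
cb: 1b undefined. 1b->0: no, cca/cb meet in 0. 1b->1: ok.
All examples now run through 2 states with every (state, symbol) defined. Accept strings end in {0}, Reject strings end in {1}; accept={0}.

states=2 start=0 accept={0} delta: 0a->0 0b->1 0c->1 1a->0 1b->1 1c->0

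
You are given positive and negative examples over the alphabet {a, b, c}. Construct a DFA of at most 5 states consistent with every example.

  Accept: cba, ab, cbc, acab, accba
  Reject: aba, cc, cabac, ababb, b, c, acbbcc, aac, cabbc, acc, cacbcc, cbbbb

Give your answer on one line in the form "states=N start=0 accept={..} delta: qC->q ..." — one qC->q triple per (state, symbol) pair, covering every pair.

Fold the examples into a partial DFA from state 0: repeatedly fix the first undefined (state, symbol) met by the shortest-then-alphabetical prefix, trying targets in increasing order and rejecting any under which an Accept and a Reject string meet in one state with the same remainder; add a state when all current targets are rejected. Accepting states are where Accept strings end.
a: 0a undefined. 0a->0: no, ab/b meet in 0 with "b" left. Open state 1: 0a->1.
b: 0b undefined. 0b->0: ok.
c: 0c undefined. 0c->0: no, cbc/cc meet in 0. 0c->1: no, cba/aba meet in 1 with "ba" left. Open state 2: 0c->2.
aa: 1a undefined. 1a->0: ok.
ab: 1b undefined. 1b->0: no, ab/ababb meet in 0. 1b->1: ok.
ac: 1c undefined. 1c->0: ok.
ca: 2a undefined. 2a->0: ok.
cb: 2b undefined. 2b->0: no, cbc/c meet in 2. 2b->1: no, cba/aba meet in 0. 2b->2: no, cba/aba meet in 0. Open state 3: 2b->3.
cc: 2c undefined. 2c->0: ok.
cba: 3a undefined. 3a->0: no, cba/aba meet in 0. 3a->1: ok.
cbb: 3b undefined. 3b->0: ok.
cbc: 3c undefined. 3c->0: no, cbc/aba meet in 0. 3c->1: ok.
All examples now run through 4 states with every (state, symbol) defined. Accept strings end in {1}, Reject strings end in {0,2}; accept={1}.

states=4 start=0 accept={1} delta: 0a->1 0b->0 0c->2 1a->0 1b->1 1c->0 2a->0 2b->3 2c->0 3a->1 3b->0 3c->1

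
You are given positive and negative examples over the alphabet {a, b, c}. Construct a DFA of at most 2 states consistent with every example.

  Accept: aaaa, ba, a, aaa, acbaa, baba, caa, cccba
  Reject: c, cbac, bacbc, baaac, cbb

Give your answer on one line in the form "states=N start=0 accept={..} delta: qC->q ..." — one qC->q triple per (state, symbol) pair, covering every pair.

Fold the examples into a partial DFA from state 0: repeatedly fix the first undefined (state, symbol) met by the shortest-then-alphabetical prefix, trying targets in increasing order and rejecting any under which an Accept and a Reject string meet in one state with the same remainder; add a state when all current targets are rejected. Accepting states are where Accept strings end.
a: 0a undefined. 0a->0: ok.
b: 0b undefined. 0b->0: ok.
c: 0c undefined. 0c->0: no, aaaa/c meet in 0. Open state 1: 0c->1.
ca: 1a undefined. 1a->0: ok.
cb: 1b undefined. 1b->0: no, aaaa/cbb meet in 0. 1b->1: ok.
cc: 1c undefined. 1c->0: no, aaaa/bacbc meet in 0. 1c->1: ok.
All examples now run through 2 states with every (state, symbol) defined. Accept strings end in {0}, Reject strings end in {1}; accept={0}.

states=2 start=0 accept={0} delta: 0a->0 0b->0 0c->1 1a->0 1b->1 1c->1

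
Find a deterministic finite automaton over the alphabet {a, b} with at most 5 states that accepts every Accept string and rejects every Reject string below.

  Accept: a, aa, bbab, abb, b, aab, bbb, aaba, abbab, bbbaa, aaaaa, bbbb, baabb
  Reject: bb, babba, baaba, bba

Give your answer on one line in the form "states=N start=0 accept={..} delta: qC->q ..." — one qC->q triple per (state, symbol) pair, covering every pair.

Fold the examples into a partial DFA from state 0: repeatedly fix the first undefined (state, symbol) met by the shortest-then-alphabetical prefix, trying targets in increasing order and rejecting any under which an Accept and a Reject string meet in one state with the same remainder; add a state when all current targets are rejected. Accepting states are where Accept strings end.
a: 0a undefined. 0a->0: no, abb/bb meet in 0 with "bb" left. Open state 1: 0a->1.
b: 0b undefined. 0b->0: no, a/bba meet in 1. 0b->1: ok.
aa: 1a undefined. 1a->0: ok.
ab: 1b undefined. 1b->0: no, a/babba meet in 1. 1b->1: no, a/bb meet in 1. Open state 2: 1b->2.
abb: 2b undefined. 2b->0: no, abbab/bb meet in 2. 2b->1: no, bbbb/bb meet in 2. 2b->2: no, abb/bb meet in 2. Open state 3: 2b->3.
bba: 2a undefined. 2a->0: no, aa/babba meet in 0. 2a->1: no, a/babba meet in 1. 2a->2: ok.
abba: 3a undefined. 3a->0: ok.
bbbb: 3b undefined. 3b->0: ok.
All examples now run through 4 states with every (state, symbol) defined. Accept strings end in {0,1,3}, Reject strings end in {2}; accept={0,1,3}.

states=4 start=0 accept={0,1,3} delta: 0a->1 0b->1 1a->0 1b->2 2a->2 2b->3 3a->0 3b->0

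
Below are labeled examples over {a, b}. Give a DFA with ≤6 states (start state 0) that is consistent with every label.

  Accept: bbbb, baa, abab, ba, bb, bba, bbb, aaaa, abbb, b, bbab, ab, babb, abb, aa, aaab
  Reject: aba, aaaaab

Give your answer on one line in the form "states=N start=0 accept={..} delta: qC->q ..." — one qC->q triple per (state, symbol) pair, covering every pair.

State merging on the prefix tree: take the shortest (then alphabetical) example prefix whose next move is undefined and point that move at state 0, else 1, else 2, ...; a target is out if some Accept/Reject pair would then sit in one state with the same input left (inseparable). If every existing state is out, open a new one.
a: 0a undefined. 0a->0: no, ba/aba meet in 0 with "ba" left. Open state 1: 0a->1.
b: 0b undefined. 0b->0: ok.
aa: 1a undefined. 1a->0: no, bbab/aaaaab meet in 1 with "b" left. 1a->1: no, bbab/aaaaab meet in 1 with "b" left. Open state 2: 1a->2.
ab: 1b undefined. 1b->0: no, ba/aba meet in 1. 1b->1: no, baa/aba meet in 2. 1b->2: ok.
aaa: 2a undefined. 2a->0: no, bbbb/aba meet in 0. 2a->1: no, baa/aaaaab meet in 2. 2a->2: no, baa/aba meet in 2. Open state 3: 2a->3.
abb: 2b undefined. 2b->0: ok.
aaaa: 3a undefined. 3a->0: no, baa/aaaaab meet in 2. 3a->1: no, bbbb/aaaaab meet in 0. 3a->2: no, abab/aaaaab meet in 3 with "b" left. 3a->3: no, abab/aaaaab meet in 3 with "b" left. Open state 4: 3a->4.
aaab: 3b undefined. 3b->0: ok.
aaaaa: 4a undefined. 4a->0: no, bbbb/aaaaab meet in 0. 4a->1: no, baa/aaaaab meet in 2. 4a->2: no, bbbb/aaaaab meet in 0. 4a->3: no, bbbb/aaaaab meet in 0. 4a->4: ok.
aaaaab: 4b undefined. 4b->0: no, bbbb/aaaaab meet in 0. 4b->1: no, ba/aaaaab meet in 1. 4b->2: no, baa/aaaaab meet in 2. 4b->3: ok.
All examples now run through 5 states with every (state, symbol) defined. Accept strings end in {0,1,2,4}, Reject strings end in {3}; accept={0,1,2,4}.

states=5 start=0 accept={0,1,2,4} delta: 0a->1 0b->0 1a->2 1b->2 2a->3 2b->0 3a->4 3b->0 4a->4 4b->3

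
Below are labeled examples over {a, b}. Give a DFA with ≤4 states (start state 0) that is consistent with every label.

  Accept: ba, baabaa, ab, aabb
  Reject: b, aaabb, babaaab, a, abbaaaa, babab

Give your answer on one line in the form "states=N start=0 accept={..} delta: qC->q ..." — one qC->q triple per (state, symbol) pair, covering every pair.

Grow the machine one transition at a time. Run the examples from 0; the earliest place one falls off (shortest prefix, ties alphabetical) gets sent to the lowest-numbered state that keeps every Accept/Reject pair distinguishable — a pair clashes when both reach the same state with identical unread suffix — and to a fresh state only if none does.
a: 0a undefined. 0a->0: no, ab/b meet in 0 with "b" left. Open state 1: 0a->1.
b: 0b undefined. 0b->0: no, ba/a meet in 1. 0b->1: ok.
aa: 1a undefined. 1a->0: ok.
ab: 1b undefined. 1b->0: ok.
All examples now run through 2 states with every (state, symbol) defined. Accept strings end in {0}, Reject strings end in {1}; accept={0}.

states=2 start=0 accept={0} delta: 0a->1 0b->1 1a->0 1b->0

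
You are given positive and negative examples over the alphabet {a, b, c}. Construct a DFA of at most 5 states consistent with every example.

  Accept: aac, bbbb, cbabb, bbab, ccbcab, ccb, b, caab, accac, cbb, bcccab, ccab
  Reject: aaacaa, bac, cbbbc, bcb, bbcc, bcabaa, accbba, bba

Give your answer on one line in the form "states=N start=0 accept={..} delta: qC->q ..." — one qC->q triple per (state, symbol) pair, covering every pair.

Fold the examples into a partial DFA from state 0: repeatedly fix the first undefined (state, symbol) met by the shortest-then-alphabetical prefix, trying targets in increasing order and rejecting any under which an Accept and a Reject string meet in one state with the same remainder; add a state when all current targets are rejected. Accepting states are where Accept strings end.
a: 0a undefined. 0a->0: ok.
b: 0b undefined. 0b->0: no, aac/bac meet in 0 with "c" left. Open state 1: 0b->1.
c: 0c undefined. 0c->0: no, aac/aaacaa meet in 0. 0c->1: no, ccb/bcb meet in 1 with "cb" left. Open state 2: 0c->2.
ba: 1a undefined. 1a->0: no, aac/bac meet in 2. 1a->1: ok.
bb: 1b undefined. 1b->0: no, bbbb/bba meet in 0. 1b->1: no, bbbb/bba meet in 1. 1b->2: ok.
bc: 1c undefined. 1c->0: no, b/bcb meet in 1. 1c->1: no, aac/bcb meet in 2. 1c->2: no, aac/bac meet in 2. Open state 3: 1c->3.
ca: 2a undefined. 2a->0: ok.
cb: 2b undefined. 2b->0: ok.
cc: 2c undefined. 2c->0: no, aac/bbcc meet in 2. 2c->1: no, bbbb/cbbbc meet in 1. 2c->2: no, aac/cbbbc meet in 2. 2c->3: no, ccb/bcb meet in 3 with "b" left. Open state 4: 2c->4.
bca: 3a undefined. 3a->0: no, bbbb/bcabaa meet in 1. 3a->1: ok.
bcb: 3b undefined. 3b->0: ok.
bcc: 3c undefined. 3c->0: ok.
cca: 4a undefined. 4a->0: ok.
ccb: 4b undefined. 4b->0: no, bbbb/accbba meet in 1. 4b->1: ok.
bbcc: 4c undefined. 4c->0: ok.
All examples now run through 5 states with every (state, symbol) defined. Accept strings end in {1,2}, Reject strings end in {0,3,4}; accept={1,2}.

states=5 start=0 accept={1,2} delta: 0a->0 0b->1 0c->2 1a->1 1b->2 1c->3 2a->0 2b->0 2c->4 3a->1 3b->0 3c->0 4a->0 4b->1 4c->0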